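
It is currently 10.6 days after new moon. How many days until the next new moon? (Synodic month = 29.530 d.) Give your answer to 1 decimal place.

The next new moon completes the synodic month: 29.530 − 10.6 = 18.930 days.

18.9 days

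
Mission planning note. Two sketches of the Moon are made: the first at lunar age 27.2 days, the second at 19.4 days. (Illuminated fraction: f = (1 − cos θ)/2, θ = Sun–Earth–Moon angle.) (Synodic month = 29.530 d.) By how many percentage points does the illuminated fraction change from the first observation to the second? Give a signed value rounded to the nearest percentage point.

+72 pp

First observation: θ = 360°·27.2/29.530 = 331.6°, so f = 0.060.
Second observation: θ = 236.5°, f = 0.776.
Δf = 0.776 − 0.060 = +0.716, i.e. +72 pp.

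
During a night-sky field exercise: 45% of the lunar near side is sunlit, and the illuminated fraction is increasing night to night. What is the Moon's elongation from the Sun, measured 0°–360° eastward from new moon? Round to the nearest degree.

84°

From f = (1 − cos θ)/2: cos θ = 1 − 2×0.45 = 0.100; arccos → 84.3°.
Before full moon the principal value applies: θ = 84.3°.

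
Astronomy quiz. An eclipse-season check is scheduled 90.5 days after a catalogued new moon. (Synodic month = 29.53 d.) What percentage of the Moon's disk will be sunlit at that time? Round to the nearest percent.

90.5 d spans 3 complete synodic months (3 × 29.53 = 88.59 d) plus 1.91 d.
Elongation θ = 360° × 1.91/29.53 ≈ 23.3°.
With cos θ = 0.919, the lit fraction is (1 − 0.919)/2 ≈ 0.041, so 4%.

4%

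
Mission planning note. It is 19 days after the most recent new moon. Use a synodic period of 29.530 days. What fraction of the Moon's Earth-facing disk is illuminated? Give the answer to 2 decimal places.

The Moon has covered 19/29.530 of its cycle, so θ ≈ 360° × 19/29.530 = 231.6°.
With cos θ = (-0.621), the lit fraction is (1 − (-0.621))/2 ≈ 0.810.

0.81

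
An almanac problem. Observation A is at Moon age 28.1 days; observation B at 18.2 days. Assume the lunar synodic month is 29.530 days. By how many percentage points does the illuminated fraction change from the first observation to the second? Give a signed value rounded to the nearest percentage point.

θ₁ = 360° × 28.1/29.530 = 342.6°, f₁ = (1 − cos θ₁)/2 = 0.023.
θ₂ = 360° × 18.2/29.530 = 221.9°, f₂ = (1 − cos θ₂)/2 = 0.872.
Change = f₂ − f₁ = +0.849 → +85 percentage points.

+85 pp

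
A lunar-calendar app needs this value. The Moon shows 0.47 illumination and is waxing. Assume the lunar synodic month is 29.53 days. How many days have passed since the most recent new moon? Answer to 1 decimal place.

Invert f = (1 − cos θ)/2 to get cos θ = 1 − 2(0.47) = 0.060, hence θ₀ = arccos 0.060 = 86.6°.
Waxing ⇒ before full, so θ = 86.6°.
That fraction of the synodic month is 86.6/360 × 29.53 d ≈ 7.10 d.

7.1 days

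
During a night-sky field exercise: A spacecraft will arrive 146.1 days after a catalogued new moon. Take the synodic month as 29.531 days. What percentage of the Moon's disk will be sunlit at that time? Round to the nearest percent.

3%

146.1/29.531 = 4.947 lunations, so 4 complete cycles and 27.98 d into the next.
The Moon has covered 27.98/29.531 of its cycle, so θ ≈ 360° × 27.98/29.531 = 341.0°.
Illuminated fraction = (1 − cos 341.0°)/2 = (1 − 0.946)/2 ≈ 0.027, so 3%.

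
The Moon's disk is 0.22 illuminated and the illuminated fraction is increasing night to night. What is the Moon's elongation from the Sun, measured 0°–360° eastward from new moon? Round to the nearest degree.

56°

Invert f = (1 − cos θ)/2 to get cos θ = 1 − 2(0.22) = 0.560, hence θ₀ = arccos 0.560 = 55.9°.
Before full moon the principal value applies: θ = 55.9°.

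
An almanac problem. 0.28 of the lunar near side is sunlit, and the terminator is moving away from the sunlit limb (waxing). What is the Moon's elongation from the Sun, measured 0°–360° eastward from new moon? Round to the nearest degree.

64°

From f = (1 − cos θ)/2: cos θ = 1 − 2×0.28 = 0.440; arccos → 63.9°.
The Moon is waxing (0°–180°), so θ = 63.9° directly.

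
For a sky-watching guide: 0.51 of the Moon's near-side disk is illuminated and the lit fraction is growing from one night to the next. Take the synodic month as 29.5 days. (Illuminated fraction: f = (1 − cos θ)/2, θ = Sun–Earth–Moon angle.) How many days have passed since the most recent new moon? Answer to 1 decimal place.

7.5 days

Invert f = (1 − cos θ)/2 to get cos θ = 1 − 2(0.51) = -0.020, hence θ₀ = arccos -0.020 = 91.1°.
The Moon is waxing (0°–180°), so θ = 91.1° directly.
That fraction of the synodic month is 91.1/360 × 29.5 d ≈ 7.47 d.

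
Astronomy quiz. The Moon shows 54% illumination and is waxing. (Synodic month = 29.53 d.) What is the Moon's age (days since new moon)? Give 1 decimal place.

cos θ = 1 − 2f = -0.080, giving a principal value of 94.6°.
The Moon is waxing (0°–180°), so θ = 94.6° directly.
At 360°/29.53 d per day, 94.6° corresponds to 7.76 days.

7.8 days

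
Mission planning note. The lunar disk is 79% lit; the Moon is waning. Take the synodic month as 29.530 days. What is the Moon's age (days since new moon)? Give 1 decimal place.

19.2 days

Invert f = (1 − cos θ)/2 to get cos θ = 1 − 2(0.79) = -0.580, hence θ₀ = arccos -0.580 = 125.5°.
A waning Moon lies in 180°–360°, so θ = 360° − 125.5° = 234.5°.
Age = 29.530 × 234.5°/360° ≈ 19.24 days.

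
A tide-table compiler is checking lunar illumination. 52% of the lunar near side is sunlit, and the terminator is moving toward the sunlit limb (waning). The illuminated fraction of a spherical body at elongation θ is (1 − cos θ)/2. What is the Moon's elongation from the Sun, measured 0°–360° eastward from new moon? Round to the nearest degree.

cos θ = 1 − 2f = -0.040, giving a principal value of 92.3°.
A waning Moon lies in 180°–360°, so θ = 360° − 92.3° = 267.7°.

268°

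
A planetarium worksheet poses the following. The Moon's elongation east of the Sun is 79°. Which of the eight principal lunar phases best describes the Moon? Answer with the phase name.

79° lies in the first quarter sector of the 8-phase cycle.

first quarter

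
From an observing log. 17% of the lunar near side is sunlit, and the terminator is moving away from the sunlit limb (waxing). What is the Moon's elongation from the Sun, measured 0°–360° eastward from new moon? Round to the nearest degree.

49°

Invert f = (1 − cos θ)/2 to get cos θ = 1 − 2(0.17) = 0.660, hence θ₀ = arccos 0.660 = 48.7°.
Before full moon the principal value applies: θ = 48.7°.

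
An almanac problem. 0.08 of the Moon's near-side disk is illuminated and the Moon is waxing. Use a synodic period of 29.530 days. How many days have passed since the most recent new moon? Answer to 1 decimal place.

2.7 days

cos θ = 1 − 2f = 0.840, giving a principal value of 32.9°.
Before full moon the principal value applies: θ = 32.9°.
Age = 29.530 × 32.9°/360° ≈ 2.70 days.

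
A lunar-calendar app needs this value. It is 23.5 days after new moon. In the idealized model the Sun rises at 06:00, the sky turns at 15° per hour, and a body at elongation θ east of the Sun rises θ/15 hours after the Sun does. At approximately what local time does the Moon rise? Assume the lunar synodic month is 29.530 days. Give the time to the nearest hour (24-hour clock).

Elongation θ = 360° × 23.5/29.530 ≈ 286.5°.
Delay after the Sun = 286.5° / (15°/h) ≈ 19.10 h.
06:00 + 19.10 h ≈ 01:06 → 01:00 to the nearest hour.

01:00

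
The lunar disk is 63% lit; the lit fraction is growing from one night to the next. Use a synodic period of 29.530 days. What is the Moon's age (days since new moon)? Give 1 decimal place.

cos θ = 1 − 2f = -0.260, giving a principal value of 105.1°.
Before full moon the principal value applies: θ = 105.1°.
Age = 29.530 × 105.1°/360° ≈ 8.62 days.

8.6 days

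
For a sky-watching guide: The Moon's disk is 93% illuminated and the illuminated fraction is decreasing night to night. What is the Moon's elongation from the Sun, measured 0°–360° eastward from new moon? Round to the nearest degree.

From f = (1 − cos θ)/2: cos θ = 1 − 2×0.93 = -0.860; arccos → 149.3°.
Waning ⇒ past full, so θ = 360° − 149.3° = 210.7°.

211°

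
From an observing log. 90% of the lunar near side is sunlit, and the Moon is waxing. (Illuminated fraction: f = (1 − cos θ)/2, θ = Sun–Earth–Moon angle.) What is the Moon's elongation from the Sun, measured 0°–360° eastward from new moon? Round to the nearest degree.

143°

Invert f = (1 − cos θ)/2 to get cos θ = 1 − 2(0.90) = -0.800, hence θ₀ = arccos -0.800 = 143.1°.
Before full moon the principal value applies: θ = 143.1°.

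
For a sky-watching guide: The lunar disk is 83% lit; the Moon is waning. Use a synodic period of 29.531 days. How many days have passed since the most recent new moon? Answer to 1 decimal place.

From f = (1 − cos θ)/2: cos θ = 1 − 2×0.83 = -0.660; arccos → 131.3°.
Waning ⇒ past full, so θ = 360° − 131.3° = 228.7°.
That fraction of the synodic month is 228.7/360 × 29.531 d ≈ 18.76 d.

18.8 days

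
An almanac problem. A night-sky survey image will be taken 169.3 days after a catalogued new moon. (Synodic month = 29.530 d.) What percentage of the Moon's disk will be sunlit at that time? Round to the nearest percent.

55%

Reduce mod P: 169.3 − 5×29.530 = 21.65 d into the current lunation.
Elongation θ = 360° × 21.65/29.530 ≈ 263.9°.
cos 263.9° = (-0.106), so f = (1 − (-0.106))/2 = 0.553, so 55%.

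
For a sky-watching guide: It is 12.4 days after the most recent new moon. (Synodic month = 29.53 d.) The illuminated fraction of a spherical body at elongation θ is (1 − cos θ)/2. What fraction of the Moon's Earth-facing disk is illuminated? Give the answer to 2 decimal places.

0.94

Elongation θ = 360° × 12.4/29.53 ≈ 151.2°.
cos 151.2° = (-0.876), so f = (1 − (-0.876))/2 = 0.938.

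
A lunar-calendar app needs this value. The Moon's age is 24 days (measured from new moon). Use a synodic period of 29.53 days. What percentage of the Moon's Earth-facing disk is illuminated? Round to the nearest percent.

Elongation θ = 360° × 24/29.53 ≈ 292.6°.
cos 292.6° = 0.384, so f = (1 − 0.384)/2 = 0.308, so 31%.

31%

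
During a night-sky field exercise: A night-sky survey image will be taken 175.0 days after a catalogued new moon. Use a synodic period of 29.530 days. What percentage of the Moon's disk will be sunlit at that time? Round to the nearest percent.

Reduce mod P: 175.0 − 5×29.530 = 27.35 d into the current lunation.
The Moon has covered 27.35/29.530 of its cycle, so θ ≈ 360° × 27.35/29.530 = 333.4°.
Illuminated fraction = (1 − cos 333.4°)/2 = (1 − 0.894)/2 ≈ 0.053, so 5%.

5%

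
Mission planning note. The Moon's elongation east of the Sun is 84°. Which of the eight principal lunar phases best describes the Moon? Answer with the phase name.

first quarter

The first quarter sector spans roughly 68°–112°; 84° falls inside it.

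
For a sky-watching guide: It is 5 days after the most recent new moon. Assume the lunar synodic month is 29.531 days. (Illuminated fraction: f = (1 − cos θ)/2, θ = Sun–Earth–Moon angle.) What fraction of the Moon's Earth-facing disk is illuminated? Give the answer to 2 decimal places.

0.26

Phase angle: θ = 360°·(5 d)/(29.531 d) = 61.0°.
Illuminated fraction = (1 − cos 61.0°)/2 = (1 − 0.486)/2 ≈ 0.257.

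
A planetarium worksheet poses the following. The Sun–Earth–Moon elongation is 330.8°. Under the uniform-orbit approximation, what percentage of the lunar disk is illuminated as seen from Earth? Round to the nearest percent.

6%

f = (1 − cos 330.8°)/2 = (1 − 0.873)/2 ≈ 0.064, i.e. 6%.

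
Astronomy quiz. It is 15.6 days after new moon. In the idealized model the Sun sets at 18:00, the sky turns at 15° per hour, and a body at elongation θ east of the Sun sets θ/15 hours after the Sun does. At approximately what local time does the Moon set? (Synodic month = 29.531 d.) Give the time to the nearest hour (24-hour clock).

07:00

Elongation θ = 360° × 15.6/29.531 ≈ 190.2°.
The Moon trails the Sun by θ/15 = 190.2/15 ≈ 12.68 hours.
18:00 + 12.68 h ≈ 06:41 → 07:00 to the nearest hour.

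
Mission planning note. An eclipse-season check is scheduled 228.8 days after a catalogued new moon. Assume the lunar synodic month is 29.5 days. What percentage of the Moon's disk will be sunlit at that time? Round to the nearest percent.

228.8/29.5 = 7.756 lunations, so 7 complete cycles and 22.30 d into the next.
Elongation θ = 360° × 22.30/29.5 ≈ 272.1°.
With cos θ = 0.037, the lit fraction is (1 − 0.037)/2 ≈ 0.481, so 48%.

48%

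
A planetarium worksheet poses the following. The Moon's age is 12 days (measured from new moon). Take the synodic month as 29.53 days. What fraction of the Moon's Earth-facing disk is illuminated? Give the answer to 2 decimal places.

0.92

The Moon has covered 12/29.53 of its cycle, so θ ≈ 360° × 12/29.53 = 146.3°.
cos 146.3° = (-0.832), so f = (1 − (-0.832))/2 = 0.916.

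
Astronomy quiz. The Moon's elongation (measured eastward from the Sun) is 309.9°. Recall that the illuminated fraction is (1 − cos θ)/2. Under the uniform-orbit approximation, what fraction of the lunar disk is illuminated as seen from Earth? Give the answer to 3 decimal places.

0.179

f = (1 − cos 309.9°)/2 = (1 − 0.641)/2 ≈ 0.179.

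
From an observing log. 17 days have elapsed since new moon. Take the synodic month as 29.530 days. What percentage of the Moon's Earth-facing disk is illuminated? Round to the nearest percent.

94%

Elongation θ = 360° × 17/29.530 ≈ 207.2°.
Illuminated fraction = (1 − cos 207.2°)/2 = (1 − (-0.889))/2 ≈ 0.945, so 94%.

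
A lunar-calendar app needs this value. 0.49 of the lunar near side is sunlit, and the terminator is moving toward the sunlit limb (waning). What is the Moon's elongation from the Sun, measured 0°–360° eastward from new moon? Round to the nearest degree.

271°

Invert f = (1 − cos θ)/2 to get cos θ = 1 − 2(0.49) = 0.020, hence θ₀ = arccos 0.020 = 88.9°.
Waning ⇒ past full, so θ = 360° − 88.9° = 271.1°.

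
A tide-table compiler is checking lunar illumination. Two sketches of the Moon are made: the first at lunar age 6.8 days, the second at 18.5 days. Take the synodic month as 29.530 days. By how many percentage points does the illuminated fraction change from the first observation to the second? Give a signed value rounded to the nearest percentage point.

First observation: θ = 360°·6.8/29.530 = 82.9°, so f = 0.438.
Second observation: θ = 225.5°, f = 0.850.
Δf = 0.850 − 0.438 = +0.412, i.e. +41 pp.

+41 percentage points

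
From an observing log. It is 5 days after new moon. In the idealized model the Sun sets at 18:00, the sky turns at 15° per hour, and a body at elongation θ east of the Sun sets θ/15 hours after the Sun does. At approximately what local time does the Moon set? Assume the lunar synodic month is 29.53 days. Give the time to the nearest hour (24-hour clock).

22:00

The Moon has covered 5/29.53 of its cycle, so θ ≈ 360° × 5/29.53 = 61.0°.
The Moon trails the Sun by θ/15 = 61.0/15 ≈ 4.06 hours.
18:00 + 4.06 h ≈ 22:04 → 22:00 to the nearest hour.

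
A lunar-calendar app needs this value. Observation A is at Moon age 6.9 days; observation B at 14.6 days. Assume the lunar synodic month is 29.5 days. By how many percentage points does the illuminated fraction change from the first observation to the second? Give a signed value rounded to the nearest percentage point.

θ₁ = 360° × 6.9/29.5 = 84.2°, f₁ = (1 − cos θ₁)/2 = 0.450.
θ₂ = 360° × 14.6/29.5 = 178.2°, f₂ = (1 − cos θ₂)/2 = 1.000.
Change = f₂ − f₁ = +0.550 → +55 percentage points.

+55 percentage points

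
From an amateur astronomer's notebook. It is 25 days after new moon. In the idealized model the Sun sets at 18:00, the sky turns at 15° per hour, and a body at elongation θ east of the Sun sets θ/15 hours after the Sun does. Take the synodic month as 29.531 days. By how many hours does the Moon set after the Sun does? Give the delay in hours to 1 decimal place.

20.3 h

Phase angle: θ = 360°·(25 d)/(29.531 d) = 304.8°.
Delay after the Sun = 304.8° / (15°/h) ≈ 20.32 h.
So the Moon sets 20.32 h after the Sun.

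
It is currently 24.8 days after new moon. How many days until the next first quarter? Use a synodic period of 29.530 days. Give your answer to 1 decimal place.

First quarter is 0.25 of the way through the cycle: age 0.25 × 29.530 = 7.383 d.
Already past this cycle's first quarter; the next is at 7.383 + 29.530 = 36.913 d, so 36.913 − 24.8 = 12.113 days.

12.1 days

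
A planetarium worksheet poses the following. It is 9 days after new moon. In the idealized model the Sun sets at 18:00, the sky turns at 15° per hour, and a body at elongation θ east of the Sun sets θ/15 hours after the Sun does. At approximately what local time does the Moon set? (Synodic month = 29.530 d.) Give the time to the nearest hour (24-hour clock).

Phase angle: θ = 360°·(9 d)/(29.530 d) = 109.7°.
The Moon trails the Sun by θ/15 = 109.7/15 ≈ 7.31 hours.
18:00 + 7.31 h ≈ 01:19 → 01:00 to the nearest hour.

01:00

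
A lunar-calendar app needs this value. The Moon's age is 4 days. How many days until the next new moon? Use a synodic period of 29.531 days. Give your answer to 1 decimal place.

The next new moon completes the synodic month: 29.531 − 4 = 25.531 days.

25.5 days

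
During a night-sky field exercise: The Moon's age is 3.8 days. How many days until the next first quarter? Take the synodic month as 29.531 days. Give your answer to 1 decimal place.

3.6 days

First quarter is 0.25 of the way through the cycle: age 0.25 × 29.531 = 7.383 d.
That is 7.383 − 3.8 = 3.583 days ahead.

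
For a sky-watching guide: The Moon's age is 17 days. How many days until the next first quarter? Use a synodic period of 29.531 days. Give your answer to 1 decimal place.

19.9 days

First quarter is 0.25 of the way through the cycle: age 0.25 × 29.531 = 7.383 d.
Already past this cycle's first quarter; the next is at 7.383 + 29.531 = 36.914 d, so 36.914 − 17 = 19.914 days.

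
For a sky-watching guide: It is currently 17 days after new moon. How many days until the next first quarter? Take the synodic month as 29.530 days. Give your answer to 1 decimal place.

19.9 days

First quarter occurs at elongation 90°, i.e. at age 29.530 × 90/360 = 7.383 d.
Already past this cycle's first quarter; the next is at 7.383 + 29.530 = 36.913 d, so 36.913 − 17 = 19.913 days.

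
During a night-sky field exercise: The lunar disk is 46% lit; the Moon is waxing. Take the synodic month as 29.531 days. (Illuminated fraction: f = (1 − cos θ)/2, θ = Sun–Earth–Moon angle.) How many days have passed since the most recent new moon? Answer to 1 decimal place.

7.0 days

Invert f = (1 − cos θ)/2 to get cos θ = 1 − 2(0.46) = 0.080, hence θ₀ = arccos 0.080 = 85.4°.
Before full moon the principal value applies: θ = 85.4°.
Age = 29.531 × 85.4°/360° ≈ 7.01 days.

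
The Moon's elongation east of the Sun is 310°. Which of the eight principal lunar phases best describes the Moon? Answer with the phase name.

The waning crescent sector spans roughly 292°–338°; 310° falls inside it.

waning crescent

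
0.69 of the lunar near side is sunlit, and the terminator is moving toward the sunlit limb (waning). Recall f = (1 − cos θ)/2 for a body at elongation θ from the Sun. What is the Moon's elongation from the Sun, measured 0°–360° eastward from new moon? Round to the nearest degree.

248°

cos θ = 1 − 2f = -0.380, giving a principal value of 112.3°.
A waning Moon lies in 180°–360°, so θ = 360° − 112.3° = 247.7°.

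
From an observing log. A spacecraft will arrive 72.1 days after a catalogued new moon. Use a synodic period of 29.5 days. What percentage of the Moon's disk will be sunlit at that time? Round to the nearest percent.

72.1 d spans 2 complete synodic months (2 × 29.5 = 59.00 d) plus 13.10 d.
Phase angle: θ = 360°·(13.10 d)/(29.5 d) = 159.9°.
With cos θ = (-0.939), the lit fraction is (1 − (-0.939))/2 ≈ 0.969, so 97%.

97%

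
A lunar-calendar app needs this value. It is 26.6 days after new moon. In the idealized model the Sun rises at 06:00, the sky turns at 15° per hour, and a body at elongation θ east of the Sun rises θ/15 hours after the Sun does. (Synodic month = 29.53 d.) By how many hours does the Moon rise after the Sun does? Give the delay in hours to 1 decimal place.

Phase angle: θ = 360°·(26.6 d)/(29.53 d) = 324.3°.
The Moon trails the Sun by θ/15 = 324.3/15 ≈ 21.62 hours.
So the Moon rises 21.62 h after the Sun.

21.6 h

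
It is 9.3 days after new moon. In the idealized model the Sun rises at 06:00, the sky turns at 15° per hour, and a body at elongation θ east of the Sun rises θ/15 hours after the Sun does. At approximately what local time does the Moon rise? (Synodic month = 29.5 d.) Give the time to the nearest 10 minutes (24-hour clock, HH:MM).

13:30

Phase angle: θ = 360°·(9.3 d)/(29.5 d) = 113.5°.
At 15° of sky rotation per hour, 113.5° corresponds to a 7.57 h lag.
06:00 + 7.566 h ≈ 13:34 → 13:30 to the nearest ten minutes.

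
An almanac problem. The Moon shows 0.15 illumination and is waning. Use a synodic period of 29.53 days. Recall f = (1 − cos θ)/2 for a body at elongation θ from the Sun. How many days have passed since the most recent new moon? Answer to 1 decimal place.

25.8 days

From f = (1 − cos θ)/2: cos θ = 1 − 2×0.15 = 0.700; arccos → 45.6°.
Since the Moon is past full (waning), take the reflex angle: θ = 360° − 45.6° = 314.4°.
That fraction of the synodic month is 314.4/360 × 29.53 d ≈ 25.79 d.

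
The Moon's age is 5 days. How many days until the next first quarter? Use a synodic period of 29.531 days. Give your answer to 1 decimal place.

2.4 days

First quarter occurs at elongation 90°, i.e. at age 29.531 × 90/360 = 7.383 d.
That is 7.383 − 5 = 2.383 days ahead.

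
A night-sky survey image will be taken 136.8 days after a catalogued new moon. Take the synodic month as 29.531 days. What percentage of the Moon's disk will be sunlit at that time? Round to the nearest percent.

136.8/29.531 = 4.632 lunations, so 4 complete cycles and 18.68 d into the next.
Elongation θ = 360° × 18.68/29.531 ≈ 227.7°.
Illuminated fraction = (1 − cos 227.7°)/2 = (1 − (-0.673))/2 ≈ 0.837, so 84%.

84%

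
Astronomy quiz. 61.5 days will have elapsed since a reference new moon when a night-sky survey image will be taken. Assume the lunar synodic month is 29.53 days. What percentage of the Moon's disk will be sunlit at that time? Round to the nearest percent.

7%

61.5/29.53 = 2.083 lunations, so 2 complete cycles and 2.44 d into the next.
Phase angle: θ = 360°·(2.44 d)/(29.53 d) = 29.7°.
cos 29.7° = 0.868, so f = (1 − 0.868)/2 = 0.066, so 7%.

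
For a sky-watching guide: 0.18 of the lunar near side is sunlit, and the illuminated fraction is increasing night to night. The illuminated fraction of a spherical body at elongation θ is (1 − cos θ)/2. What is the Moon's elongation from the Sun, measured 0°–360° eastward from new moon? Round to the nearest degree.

From f = (1 − cos θ)/2: cos θ = 1 − 2×0.18 = 0.640; arccos → 50.2°.
The Moon is waxing (0°–180°), so θ = 50.2° directly.

50°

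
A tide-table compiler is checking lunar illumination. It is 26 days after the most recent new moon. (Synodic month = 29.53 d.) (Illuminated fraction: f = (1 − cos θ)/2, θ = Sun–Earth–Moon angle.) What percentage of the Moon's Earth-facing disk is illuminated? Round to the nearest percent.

Phase angle: θ = 360°·(26 d)/(29.53 d) = 317.0°.
Illuminated fraction = (1 − cos 317.0°)/2 = (1 − 0.731)/2 ≈ 0.135, so 13%.

13%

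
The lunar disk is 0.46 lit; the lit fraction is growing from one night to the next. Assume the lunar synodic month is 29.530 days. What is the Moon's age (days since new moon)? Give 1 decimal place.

Invert f = (1 − cos θ)/2 to get cos θ = 1 − 2(0.46) = 0.080, hence θ₀ = arccos 0.080 = 85.4°.
Before full moon the principal value applies: θ = 85.4°.
That fraction of the synodic month is 85.4/360 × 29.530 d ≈ 7.01 d.

7.0 days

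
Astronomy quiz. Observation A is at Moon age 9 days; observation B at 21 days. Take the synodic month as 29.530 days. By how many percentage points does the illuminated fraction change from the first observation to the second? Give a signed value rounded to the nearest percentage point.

First observation: θ = 360°·9/29.530 = 109.7°, so f = 0.669.
Second observation: θ = 256.0°, f = 0.621.
Δf = 0.621 − 0.669 = -0.048, i.e. -5 pp.

-5 percentage points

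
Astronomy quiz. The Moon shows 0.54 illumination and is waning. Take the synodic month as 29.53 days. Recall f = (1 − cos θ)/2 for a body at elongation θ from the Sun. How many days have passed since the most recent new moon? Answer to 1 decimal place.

21.8 days

From f = (1 − cos θ)/2: cos θ = 1 − 2×0.54 = -0.080; arccos → 94.6°.
A waning Moon lies in 180°–360°, so θ = 360° − 94.6° = 265.4°.
At 360°/29.53 d per day, 265.4° corresponds to 21.77 days.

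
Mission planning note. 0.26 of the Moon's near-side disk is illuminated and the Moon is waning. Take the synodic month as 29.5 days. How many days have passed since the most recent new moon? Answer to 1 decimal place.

cos θ = 1 − 2f = 0.480, giving a principal value of 61.3°.
Waning ⇒ past full, so θ = 360° − 61.3° = 298.7°.
Age = 29.5 × 298.7°/360° ≈ 24.48 days.

24.5 days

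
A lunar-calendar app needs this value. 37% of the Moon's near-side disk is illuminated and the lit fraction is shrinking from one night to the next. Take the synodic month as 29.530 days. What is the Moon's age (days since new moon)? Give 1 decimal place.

23.4 days

cos θ = 1 − 2f = 0.260, giving a principal value of 74.9°.
Waning ⇒ past full, so θ = 360° − 74.9° = 285.1°.
That fraction of the synodic month is 285.1/360 × 29.530 d ≈ 23.38 d.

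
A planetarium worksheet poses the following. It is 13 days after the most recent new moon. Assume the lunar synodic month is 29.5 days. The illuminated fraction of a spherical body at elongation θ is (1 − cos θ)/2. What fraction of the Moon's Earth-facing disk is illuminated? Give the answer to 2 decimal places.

Phase angle: θ = 360°·(13 d)/(29.5 d) = 158.6°.
cos 158.6° = (-0.931), so f = (1 − (-0.931))/2 = 0.966.

0.97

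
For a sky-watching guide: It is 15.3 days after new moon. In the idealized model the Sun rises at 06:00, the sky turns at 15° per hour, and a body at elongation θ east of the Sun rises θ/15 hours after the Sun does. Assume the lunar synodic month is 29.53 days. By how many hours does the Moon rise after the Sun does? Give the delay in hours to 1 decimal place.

12.4 h

The Moon has covered 15.3/29.53 of its cycle, so θ ≈ 360° × 15.3/29.53 = 186.5°.
Delay after the Sun = 186.5° / (15°/h) ≈ 12.43 h.
So the Moon rises 12.43 h after the Sun.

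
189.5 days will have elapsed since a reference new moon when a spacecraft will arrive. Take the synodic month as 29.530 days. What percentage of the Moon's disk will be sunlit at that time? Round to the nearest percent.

189.5/29.530 = 6.417 lunations, so 6 complete cycles and 12.32 d into the next.
Phase angle: θ = 360°·(12.32 d)/(29.530 d) = 150.2°.
With cos θ = (-0.868), the lit fraction is (1 − (-0.868))/2 ≈ 0.934, so 93%.

93%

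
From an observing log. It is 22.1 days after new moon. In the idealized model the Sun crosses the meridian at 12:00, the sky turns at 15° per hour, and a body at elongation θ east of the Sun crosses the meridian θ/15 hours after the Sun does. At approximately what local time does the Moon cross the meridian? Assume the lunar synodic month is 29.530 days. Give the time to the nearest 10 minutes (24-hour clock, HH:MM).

Elongation θ = 360° × 22.1/29.530 ≈ 269.4°.
The Moon trails the Sun by θ/15 = 269.4/15 ≈ 17.96 hours.
12:00 + 17.961 h ≈ 05:58 → 06:00 to the nearest ten minutes.

06:00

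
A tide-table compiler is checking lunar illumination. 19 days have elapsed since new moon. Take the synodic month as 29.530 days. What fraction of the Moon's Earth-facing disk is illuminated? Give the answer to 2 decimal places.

0.81

Elongation θ = 360° × 19/29.530 ≈ 231.6°.
With cos θ = (-0.621), the lit fraction is (1 − (-0.621))/2 ≈ 0.810.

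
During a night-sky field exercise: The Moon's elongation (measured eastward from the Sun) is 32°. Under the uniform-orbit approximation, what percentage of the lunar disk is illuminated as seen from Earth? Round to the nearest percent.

cos 32° = 0.848, so f = (1 − 0.848)/2 = 0.076, i.e. 8%.

8%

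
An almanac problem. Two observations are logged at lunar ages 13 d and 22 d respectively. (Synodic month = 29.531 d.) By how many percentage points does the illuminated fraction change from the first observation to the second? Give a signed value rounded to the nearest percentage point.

-45 percentage points

θ₁ = 360° × 13/29.531 = 158.5°, f₁ = (1 − cos θ₁)/2 = 0.965.
θ₂ = 360° × 22/29.531 = 268.2°, f₂ = (1 − cos θ₂)/2 = 0.516.
Change = f₂ − f₁ = -0.449 → -45 percentage points.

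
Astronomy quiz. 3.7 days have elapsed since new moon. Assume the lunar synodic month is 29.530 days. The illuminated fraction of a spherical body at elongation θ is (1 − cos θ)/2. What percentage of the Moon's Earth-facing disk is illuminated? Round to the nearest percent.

Elongation θ = 360° × 3.7/29.530 ≈ 45.1°.
cos 45.1° = 0.706, so f = (1 − 0.706)/2 = 0.147, so 15%.

15%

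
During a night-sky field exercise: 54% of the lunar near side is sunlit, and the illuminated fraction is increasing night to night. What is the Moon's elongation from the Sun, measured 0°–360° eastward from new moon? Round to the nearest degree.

cos θ = 1 − 2f = -0.080, giving a principal value of 94.6°.
The Moon is waxing (0°–180°), so θ = 94.6° directly.

95°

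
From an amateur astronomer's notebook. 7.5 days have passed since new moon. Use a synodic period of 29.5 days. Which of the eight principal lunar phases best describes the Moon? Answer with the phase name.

first quarter

At 7.5/29.5 of the cycle, θ ≈ 92° — the first quarter range.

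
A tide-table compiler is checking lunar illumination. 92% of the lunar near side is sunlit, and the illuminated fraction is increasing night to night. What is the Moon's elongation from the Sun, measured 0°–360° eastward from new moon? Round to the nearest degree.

From f = (1 − cos θ)/2: cos θ = 1 − 2×0.92 = -0.840; arccos → 147.1°.
Waxing ⇒ before full, so θ = 147.1°.

147°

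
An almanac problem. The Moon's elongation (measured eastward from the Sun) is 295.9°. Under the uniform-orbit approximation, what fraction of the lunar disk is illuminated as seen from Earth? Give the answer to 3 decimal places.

0.282

cos 295.9° = 0.437, so f = (1 − 0.437)/2 = 0.282.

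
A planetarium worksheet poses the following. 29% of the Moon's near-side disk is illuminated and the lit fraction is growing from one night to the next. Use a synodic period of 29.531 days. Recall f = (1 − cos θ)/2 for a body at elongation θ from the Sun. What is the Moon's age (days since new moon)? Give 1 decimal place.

cos θ = 1 − 2f = 0.420, giving a principal value of 65.2°.
The Moon is waxing (0°–180°), so θ = 65.2° directly.
Age = 29.531 × 65.2°/360° ≈ 5.35 days.

5.3 days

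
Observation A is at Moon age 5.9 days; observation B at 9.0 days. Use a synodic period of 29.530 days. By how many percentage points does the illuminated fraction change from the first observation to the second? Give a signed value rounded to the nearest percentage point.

+32 pp

θ₁ = 360° × 5.9/29.530 = 71.9°, f₁ = (1 − cos θ₁)/2 = 0.345.
θ₂ = 360° × 9.0/29.530 = 109.7°, f₂ = (1 − cos θ₂)/2 = 0.669.
Change = f₂ − f₁ = +0.324 → +32 percentage points.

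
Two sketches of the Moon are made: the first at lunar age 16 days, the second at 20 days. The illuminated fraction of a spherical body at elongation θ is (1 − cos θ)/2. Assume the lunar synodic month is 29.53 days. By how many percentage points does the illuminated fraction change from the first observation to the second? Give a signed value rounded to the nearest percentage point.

First observation: θ = 360°·16/29.53 = 195.1°, so f = 0.983.
Second observation: θ = 243.8°, f = 0.721.
Δf = 0.721 − 0.983 = -0.262, i.e. -26 pp.

-26 percentage points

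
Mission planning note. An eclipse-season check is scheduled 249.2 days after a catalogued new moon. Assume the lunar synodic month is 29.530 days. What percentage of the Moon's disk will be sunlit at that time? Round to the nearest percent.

96%

249.2 d spans 8 complete synodic months (8 × 29.530 = 236.24 d) plus 12.96 d.
The Moon has covered 12.96/29.530 of its cycle, so θ ≈ 360° × 12.96/29.530 = 158.0°.
With cos θ = (-0.927), the lit fraction is (1 − (-0.927))/2 ≈ 0.964, so 96%.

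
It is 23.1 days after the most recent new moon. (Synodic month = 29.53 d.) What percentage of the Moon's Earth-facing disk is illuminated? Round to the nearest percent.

Phase angle: θ = 360°·(23.1 d)/(29.53 d) = 281.6°.
cos 281.6° = 0.201, so f = (1 − 0.201)/2 = 0.399, so 40%.

40%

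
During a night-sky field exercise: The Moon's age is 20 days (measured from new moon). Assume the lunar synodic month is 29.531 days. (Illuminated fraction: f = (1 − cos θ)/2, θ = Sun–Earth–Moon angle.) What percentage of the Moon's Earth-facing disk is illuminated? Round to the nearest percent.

72%

The Moon has covered 20/29.531 of its cycle, so θ ≈ 360° × 20/29.531 = 243.8°.
With cos θ = (-0.441), the lit fraction is (1 − (-0.441))/2 ≈ 0.721, so 72%.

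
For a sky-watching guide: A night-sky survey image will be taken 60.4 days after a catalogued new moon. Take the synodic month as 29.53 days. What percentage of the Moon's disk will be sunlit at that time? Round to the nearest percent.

60.4/29.53 = 2.045 lunations, so 2 complete cycles and 1.34 d into the next.
The Moon has covered 1.34/29.53 of its cycle, so θ ≈ 360° × 1.34/29.53 = 16.3°.
cos 16.3° = 0.960, so f = (1 − 0.960)/2 = 0.020, so 2%.

2%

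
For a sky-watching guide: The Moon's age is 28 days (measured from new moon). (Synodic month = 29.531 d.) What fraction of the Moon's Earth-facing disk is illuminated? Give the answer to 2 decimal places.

Phase angle: θ = 360°·(28 d)/(29.531 d) = 341.3°.
With cos θ = 0.947, the lit fraction is (1 − 0.947)/2 ≈ 0.026.

0.03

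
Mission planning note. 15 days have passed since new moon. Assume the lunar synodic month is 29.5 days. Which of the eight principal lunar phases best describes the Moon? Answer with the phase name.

full moon

θ ≈ 360° × 15/29.5 = 183°, which falls in the full moon sector.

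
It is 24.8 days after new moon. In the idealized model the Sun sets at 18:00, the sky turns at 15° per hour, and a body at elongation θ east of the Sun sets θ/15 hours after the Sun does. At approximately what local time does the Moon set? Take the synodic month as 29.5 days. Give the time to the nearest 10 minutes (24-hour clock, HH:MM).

14:10

Elongation θ = 360° × 24.8/29.5 ≈ 302.6°.
At 15° of sky rotation per hour, 302.6° corresponds to a 20.18 h lag.
18:00 + 20.176 h ≈ 14:11 → 14:10 to the nearest ten minutes.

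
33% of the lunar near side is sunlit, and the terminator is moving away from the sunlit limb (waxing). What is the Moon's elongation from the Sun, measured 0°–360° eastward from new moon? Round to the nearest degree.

70°

cos θ = 1 − 2f = 0.340, giving a principal value of 70.1°.
Before full moon the principal value applies: θ = 70.1°.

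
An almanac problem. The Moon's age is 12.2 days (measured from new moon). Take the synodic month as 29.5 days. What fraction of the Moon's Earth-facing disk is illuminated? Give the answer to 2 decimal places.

0.93

Elongation θ = 360° × 12.2/29.5 ≈ 148.9°.
With cos θ = (-0.856), the lit fraction is (1 − (-0.856))/2 ≈ 0.928.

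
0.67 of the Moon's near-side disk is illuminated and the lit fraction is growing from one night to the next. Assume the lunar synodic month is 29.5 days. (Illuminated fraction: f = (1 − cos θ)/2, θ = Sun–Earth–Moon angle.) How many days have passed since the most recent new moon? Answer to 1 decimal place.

From f = (1 − cos θ)/2: cos θ = 1 − 2×0.67 = -0.340; arccos → 109.9°.
The Moon is waxing (0°–180°), so θ = 109.9° directly.
That fraction of the synodic month is 109.9/360 × 29.5 d ≈ 9.00 d.

9.0 days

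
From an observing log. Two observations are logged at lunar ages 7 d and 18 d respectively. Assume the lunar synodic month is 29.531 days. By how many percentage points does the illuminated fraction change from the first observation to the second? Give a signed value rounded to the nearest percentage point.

First observation: θ = 360°·7/29.531 = 85.3°, so f = 0.459.
Second observation: θ = 219.4°, f = 0.886.
Δf = 0.886 − 0.459 = +0.427, i.e. +43 pp.

+43 pp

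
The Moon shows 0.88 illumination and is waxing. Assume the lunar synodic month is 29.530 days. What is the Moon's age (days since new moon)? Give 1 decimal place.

Invert f = (1 − cos θ)/2 to get cos θ = 1 − 2(0.88) = -0.760, hence θ₀ = arccos -0.760 = 139.5°.
The Moon is waxing (0°–180°), so θ = 139.5° directly.
Age = 29.530 × 139.5°/360° ≈ 11.44 days.

11.4 days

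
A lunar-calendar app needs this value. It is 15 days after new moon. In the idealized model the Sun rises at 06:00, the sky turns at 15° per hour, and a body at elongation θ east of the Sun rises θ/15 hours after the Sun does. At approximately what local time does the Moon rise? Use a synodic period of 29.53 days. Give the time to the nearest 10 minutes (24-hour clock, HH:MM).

Phase angle: θ = 360°·(15 d)/(29.53 d) = 182.9°.
The Moon trails the Sun by θ/15 = 182.9/15 ≈ 12.19 hours.
06:00 + 12.191 h ≈ 18:11 → 18:10 to the nearest ten minutes.

18:10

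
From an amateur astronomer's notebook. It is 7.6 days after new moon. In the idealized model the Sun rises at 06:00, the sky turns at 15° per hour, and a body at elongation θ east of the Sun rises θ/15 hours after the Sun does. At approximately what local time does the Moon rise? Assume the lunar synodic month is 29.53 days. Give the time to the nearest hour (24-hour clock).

Phase angle: θ = 360°·(7.6 d)/(29.53 d) = 92.7°.
At 15° of sky rotation per hour, 92.7° corresponds to a 6.18 h lag.
06:00 + 6.18 h ≈ 12:11 → 12:00 to the nearest hour.

12:00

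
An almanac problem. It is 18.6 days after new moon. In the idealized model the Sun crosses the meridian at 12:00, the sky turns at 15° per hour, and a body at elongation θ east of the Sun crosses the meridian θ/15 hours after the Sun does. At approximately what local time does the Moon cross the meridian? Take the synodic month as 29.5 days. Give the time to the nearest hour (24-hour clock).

03:00

Elongation θ = 360° × 18.6/29.5 ≈ 227.0°.
The Moon trails the Sun by θ/15 = 227.0/15 ≈ 15.13 hours.
12:00 + 15.13 h ≈ 03:08 → 03:00 to the nearest hour.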